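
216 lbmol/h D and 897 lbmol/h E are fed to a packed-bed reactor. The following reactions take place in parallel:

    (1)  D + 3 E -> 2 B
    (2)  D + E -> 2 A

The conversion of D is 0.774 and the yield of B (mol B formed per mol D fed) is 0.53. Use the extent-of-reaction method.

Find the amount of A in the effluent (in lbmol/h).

220 lbmol/h

Yield of B: 2ξ₁ / 216 = 0.53 → ξ₁ = 57.24 lbmol/h.
Conversion of D: 1ξ₁ + 1ξ₂ = 0.774 × 216 = 167.2 → ξ₂ = 109.9 lbmol/h.
Outlet amounts (n = n₀ + Σ ν·ξ):
  D: 216 − 1(57.24) − 1(109.9) = 48.82
  E: 897 − 3(57.24) − 1(109.9) = 615.3
  B: 0 + 2(57.24) = 114.5
  A: 0 + 2(109.9) = 219.9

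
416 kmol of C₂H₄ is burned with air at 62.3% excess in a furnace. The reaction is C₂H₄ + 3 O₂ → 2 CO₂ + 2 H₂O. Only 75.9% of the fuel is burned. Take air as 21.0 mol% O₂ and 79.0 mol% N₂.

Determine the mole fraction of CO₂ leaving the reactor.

0.0628

Stoichiometric O₂ = 3 × 416 = 1248 kmol; O₂ fed = 1248 × 1.623 = 2026 kmol.
N₂ fed = 2026 × 79/21 = 7620 kmol.
Fuel reacted = 0.759 × 416 → ξ = 315.7 kmol.
Outlet (n = n₀ + ν ξ):
  C₂H₄: 416 − 1(315.7) = 100.3
  O₂: 2026 − 3(315.7) = 1078
  N₂: 7620 (inert)
  CO₂: 0 + 2(315.7) = 631.5
  H₂O: 0 + 2(315.7) = 631.5
Total out = 10060 kmol; y_CO₂ = 631.5 / 10060 = 0.06276.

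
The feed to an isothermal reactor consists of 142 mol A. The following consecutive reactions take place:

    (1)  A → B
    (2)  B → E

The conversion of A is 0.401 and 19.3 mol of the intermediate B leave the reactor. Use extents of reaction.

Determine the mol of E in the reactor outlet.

37.6 mol

Conversion of A: A consumed = 1ξ₁ = 0.401 × 142 → ξ₁ = 56.94 mol.
B balance: n_B = 0 + 1ξ₁ − 1ξ₂ = 19.3 → ξ₂ = (1·56.94 − 19.3)/1 = 37.64 mol.
Outlet amounts (n = n₀ + Σ ν·ξ):
  A: 142 − 1(56.94) = 85.06
  B: 0 + 1(56.94) − 1(37.64) = 19.3
  E: 0 + 1(37.64) = 37.64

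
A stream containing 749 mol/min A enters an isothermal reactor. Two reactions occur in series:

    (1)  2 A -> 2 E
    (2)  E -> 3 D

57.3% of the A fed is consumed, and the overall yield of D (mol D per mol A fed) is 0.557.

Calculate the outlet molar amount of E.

290 mol/min

Conversion of A: A consumed = 2ξ₁ = 0.573 × 749 → ξ₁ = 214.6 mol/min.
Yield of D: 3ξ₂ / 749 = 0.557 → ξ₂ = 139.1 mol/min.
Outlet amounts (n = n₀ + Σ ν·ξ):
  A: 749 − 2(214.6) = 319.8
  E: 0 + 2(214.6) − 1(139.1) = 290.1
  D: 0 + 3(139.1) = 417.2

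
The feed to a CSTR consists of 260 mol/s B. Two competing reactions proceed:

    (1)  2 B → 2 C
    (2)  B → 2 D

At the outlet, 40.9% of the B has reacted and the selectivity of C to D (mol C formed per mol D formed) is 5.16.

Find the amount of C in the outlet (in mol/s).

Conversion of B: B consumed = 0.409 × 260 = 106.3 mol/s = 2ξ₁ + 1ξ₂.
Selectivity: 2ξ₁ / (2ξ₂) = 5.16 → ξ₁ = 5.16 ξ₂.
Substitute: (2·5.16 + 1) ξ₂ = 106.3 → ξ₂ = 9.394 mol/s, ξ₁ = 48.47 mol/s.
Outlet amounts (n = n₀ + Σ ν·ξ):
  B: 260 − 2(48.47) − 1(9.394) = 153.7
  C: 0 + 2(48.47) = 96.95
  D: 0 + 2(9.394) = 18.79

96.9 mol/s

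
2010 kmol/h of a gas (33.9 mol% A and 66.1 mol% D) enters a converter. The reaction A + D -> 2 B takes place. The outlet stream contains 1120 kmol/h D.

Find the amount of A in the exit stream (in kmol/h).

473 kmol/h

For D: n = n₀ − 1ξ → 1120 = 1329 − 1ξ, giving ξ = 208.6 kmol/h.
Outlet amounts (n = n₀ + ν ξ):
  A: 681.4 − 1(208.6) = 472.8
  D: 1329 − 1(208.6) = 1120
  B: 0 + 2(208.6) = 417.2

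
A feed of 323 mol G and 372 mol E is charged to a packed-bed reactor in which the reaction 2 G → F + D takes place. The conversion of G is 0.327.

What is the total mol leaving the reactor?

G reacted = 0.327 × 323 = 105.6 mol; ν_G = −2, so ξ = 105.6/2 = 52.81 mol.
Outlet amounts (n = n₀ + ν ξ):
  G: 323 − 2(52.81) = 217.4
  F: 0 + 1(52.81) = 52.81
  D: 0 + 1(52.81) = 52.81
  E: 372 (inert)
Total out = 217.4 + 52.81 + 52.81 + 372 = 695 mol.

695 mol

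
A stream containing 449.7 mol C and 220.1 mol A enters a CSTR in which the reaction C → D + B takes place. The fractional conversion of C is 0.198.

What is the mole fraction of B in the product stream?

0.117

C reacted = 0.198 × 449.7 = 89.04 mol; ν_C = −1, so ξ = 89.04/1 = 89.04 mol.
Outlet amounts (n = n₀ + ν ξ):
  C: 449.7 − 1(89.04) = 360.7
  D: 0 + 1(89.04) = 89.04
  B: 0 + 1(89.04) = 89.04
  A: 220.1 (inert)
Total out = 758.8 mol; y_B = 89.04 / 758.8 = 0.1173.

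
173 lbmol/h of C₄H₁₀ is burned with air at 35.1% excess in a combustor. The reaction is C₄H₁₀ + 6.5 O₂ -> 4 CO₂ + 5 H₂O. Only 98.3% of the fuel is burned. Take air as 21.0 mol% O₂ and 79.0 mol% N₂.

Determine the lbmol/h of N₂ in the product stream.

5720 lbmol/h

Stoichiometric O₂ = 6.5 × 173 = 1124 lbmol/h; O₂ fed = 1124 × 1.351 = 1519 lbmol/h.
N₂ fed = 1519 × 79/21 = 5715 lbmol/h.
Fuel reacted = 0.983 × 173 → ξ = 170.1 lbmol/h.
Outlet (n = n₀ + ν ξ):
  C₄H₁₀: 173 − 1(170.1) = 2.941
  O₂: 1519 − 6.5(170.1) = 413.8
  N₂: 5715 (inert)
  CO₂: 0 + 4(170.1) = 680.2
  H₂O: 0 + 5(170.1) = 850.3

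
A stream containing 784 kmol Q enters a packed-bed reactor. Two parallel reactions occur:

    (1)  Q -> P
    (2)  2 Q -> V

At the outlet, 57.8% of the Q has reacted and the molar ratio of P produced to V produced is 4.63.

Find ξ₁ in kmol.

Conversion of Q: Q consumed = 0.578 × 784 = 453.2 kmol = 1ξ₁ + 2ξ₂.
Selectivity: 1ξ₁ / (1ξ₂) = 4.63 → ξ₁ = 4.63 ξ₂.
Substitute: (1·4.63 + 2) ξ₂ = 453.2 → ξ₂ = 68.35 kmol, ξ₁ = 316.5 kmol.
Outlet amounts (n = n₀ + Σ ν·ξ):
  Q: 784 − 1(316.5) − 2(68.35) = 330.8
  P: 0 + 1(316.5) = 316.5
  V: 0 + 1(68.35) = 68.35

ξ₁ = 316 kmol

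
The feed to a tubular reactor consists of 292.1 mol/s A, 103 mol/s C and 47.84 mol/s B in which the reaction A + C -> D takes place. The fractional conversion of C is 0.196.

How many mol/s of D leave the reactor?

20.2 mol/s

C reacted = 0.196 × 103 = 20.19 mol/s; ν_C = −1, so ξ = 20.19/1 = 20.19 mol/s.
Outlet amounts (n = n₀ + ν ξ):
  A: 292.1 − 1(20.19) = 271.9
  C: 103 − 1(20.19) = 82.81
  D: 0 + 1(20.19) = 20.19
  B: 47.84 (inert)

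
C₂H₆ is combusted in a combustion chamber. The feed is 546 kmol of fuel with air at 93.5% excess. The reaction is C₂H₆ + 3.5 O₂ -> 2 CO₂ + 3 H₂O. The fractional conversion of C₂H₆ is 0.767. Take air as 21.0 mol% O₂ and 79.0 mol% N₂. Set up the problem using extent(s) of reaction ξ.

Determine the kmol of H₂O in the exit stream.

Stoichiometric O₂ = 3.5 × 546 = 1911 kmol; O₂ fed = 1911 × 1.935 = 3698 kmol.
N₂ fed = 3698 × 79/21 = 13910 kmol.
Fuel reacted = 0.767 × 546 → ξ = 418.8 kmol.
Outlet (n = n₀ + ν ξ):
  C₂H₆: 546 − 1(418.8) = 127.2
  O₂: 3698 − 3.5(418.8) = 2232
  N₂: 13910 (inert)
  CO₂: 0 + 2(418.8) = 837.6
  H₂O: 0 + 3(418.8) = 1256

1260 kmol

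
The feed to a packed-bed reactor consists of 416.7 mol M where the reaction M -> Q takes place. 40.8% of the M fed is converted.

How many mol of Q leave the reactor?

M reacted = 0.408 × 416.7 = 170 mol; ν_M = −1, so ξ = 170/1 = 170 mol.
Outlet amounts (n = n₀ + ν ξ):
  M: 416.7 − 1(170) = 246.7
  Q: 0 + 1(170) = 170

170 mol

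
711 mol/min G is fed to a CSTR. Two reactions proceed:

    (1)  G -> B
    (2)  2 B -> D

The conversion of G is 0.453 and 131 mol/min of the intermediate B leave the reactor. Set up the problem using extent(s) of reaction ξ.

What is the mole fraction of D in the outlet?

Conversion of G: G consumed = 1ξ₁ = 0.453 × 711 → ξ₁ = 322.1 mol/min.
B balance: n_B = 0 + 1ξ₁ − 2ξ₂ = 131 → ξ₂ = (1·322.1 − 131)/2 = 95.54 mol/min.
Outlet amounts (n = n₀ + Σ ν·ξ):
  G: 711 − 1(322.1) = 388.9
  B: 0 + 1(322.1) − 2(95.54) = 131
  D: 0 + 1(95.54) = 95.54
Total out = 615.5 mol/min; y_D = 95.54 / 615.5 = 0.1552.

0.155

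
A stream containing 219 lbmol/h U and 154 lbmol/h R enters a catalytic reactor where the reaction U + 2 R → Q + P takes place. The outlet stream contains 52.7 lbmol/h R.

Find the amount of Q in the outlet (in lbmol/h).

For R: n = n₀ − 2ξ → 52.7 = 154 − 2ξ, giving ξ = 50.65 lbmol/h.
Outlet amounts (n = n₀ + ν ξ):
  U: 219 − 1(50.65) = 168.3
  R: 154 − 2(50.65) = 52.7
  Q: 0 + 1(50.65) = 50.65
  P: 0 + 1(50.65) = 50.65

50.6 lbmol/h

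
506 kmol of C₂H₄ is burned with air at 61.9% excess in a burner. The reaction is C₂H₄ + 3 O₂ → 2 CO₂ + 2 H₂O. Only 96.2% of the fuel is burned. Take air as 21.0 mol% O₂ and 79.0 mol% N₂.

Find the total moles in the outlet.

Stoichiometric O₂ = 3 × 506 = 1518 kmol; O₂ fed = 1518 × 1.619 = 2458 kmol.
N₂ fed = 2458 × 79/21 = 9245 kmol.
Fuel reacted = 0.962 × 506 → ξ = 486.8 kmol.
Outlet (n = n₀ + ν ξ):
  C₂H₄: 506 − 1(486.8) = 19.23
  O₂: 2458 − 3(486.8) = 997.3
  N₂: 9245 (inert)
  CO₂: 0 + 2(486.8) = 973.5
  H₂O: 0 + 2(486.8) = 973.5
Total out = 19.23 + 997.3 + 9245 + 973.5 + 973.5 = 12210 kmol.

12200 kmol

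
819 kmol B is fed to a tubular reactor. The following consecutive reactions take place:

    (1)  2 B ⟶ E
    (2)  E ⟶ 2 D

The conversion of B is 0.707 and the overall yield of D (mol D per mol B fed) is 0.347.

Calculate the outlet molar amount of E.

Conversion of B: B consumed = 2ξ₁ = 0.707 × 819 → ξ₁ = 289.5 kmol.
Yield of D: 2ξ₂ / 819 = 0.347 → ξ₂ = 142.1 kmol.
Outlet amounts (n = n₀ + Σ ν·ξ):
  B: 819 − 2(289.5) = 240
  E: 0 + 1(289.5) − 1(142.1) = 147.4
  D: 0 + 2(142.1) = 284.2

147 kmol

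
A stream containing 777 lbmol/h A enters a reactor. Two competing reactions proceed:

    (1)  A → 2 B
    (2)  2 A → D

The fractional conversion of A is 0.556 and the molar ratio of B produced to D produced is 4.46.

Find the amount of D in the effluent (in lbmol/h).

102 lbmol/h

Conversion of A: A consumed = 0.556 × 777 = 432 lbmol/h = 1ξ₁ + 2ξ₂.
Selectivity: 2ξ₁ / (1ξ₂) = 4.46 → ξ₁ = 2.23 ξ₂.
Substitute: (1·2.23 + 2) ξ₂ = 432 → ξ₂ = 102.1 lbmol/h, ξ₁ = 227.8 lbmol/h.
Outlet amounts (n = n₀ + Σ ν·ξ):
  A: 777 − 1(227.8) − 2(102.1) = 345
  B: 0 + 2(227.8) = 455.5
  D: 0 + 1(102.1) = 102.1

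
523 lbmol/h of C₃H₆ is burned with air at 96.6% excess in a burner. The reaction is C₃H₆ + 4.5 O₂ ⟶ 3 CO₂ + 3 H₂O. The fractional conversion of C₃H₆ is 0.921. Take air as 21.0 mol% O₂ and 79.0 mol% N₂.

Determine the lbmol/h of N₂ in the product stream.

17400 lbmol/h

Stoichiometric O₂ = 4.5 × 523 = 2354 lbmol/h; O₂ fed = 2354 × 1.966 = 4627 lbmol/h.
N₂ fed = 4627 × 79/21 = 17410 lbmol/h.
Fuel reacted = 0.921 × 523 → ξ = 481.7 lbmol/h.
Outlet (n = n₀ + ν ξ):
  C₃H₆: 523 − 1(481.7) = 41.32
  O₂: 4627 − 4.5(481.7) = 2459
  N₂: 17410 (inert)
  CO₂: 0 + 3(481.7) = 1445
  H₂O: 0 + 3(481.7) = 1445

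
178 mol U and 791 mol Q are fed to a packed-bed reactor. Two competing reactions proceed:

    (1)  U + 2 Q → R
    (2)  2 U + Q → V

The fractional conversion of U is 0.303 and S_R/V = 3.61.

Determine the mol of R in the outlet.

Conversion of U: U consumed = 0.303 × 178 = 53.93 mol = 1ξ₁ + 2ξ₂.
Selectivity: 1ξ₁ / (1ξ₂) = 3.61 → ξ₁ = 3.61 ξ₂.
Substitute: (1·3.61 + 2) ξ₂ = 53.93 → ξ₂ = 9.614 mol, ξ₁ = 34.71 mol.
Outlet amounts (n = n₀ + Σ ν·ξ):
  U: 178 − 1(34.71) − 2(9.614) = 124.1
  Q: 791 − 2(34.71) − 1(9.614) = 712
  R: 0 + 1(34.71) = 34.71
  V: 0 + 1(9.614) = 9.614

34.7 mol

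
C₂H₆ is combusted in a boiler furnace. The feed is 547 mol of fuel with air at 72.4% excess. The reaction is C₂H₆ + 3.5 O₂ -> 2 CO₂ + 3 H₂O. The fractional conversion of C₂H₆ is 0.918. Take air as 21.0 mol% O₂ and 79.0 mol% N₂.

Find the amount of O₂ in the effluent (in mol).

1540 mol

Stoichiometric O₂ = 3.5 × 547 = 1914 mol; O₂ fed = 1914 × 1.724 = 3301 mol.
N₂ fed = 3301 × 79/21 = 12420 mol.
Fuel reacted = 0.918 × 547 → ξ = 502.1 mol.
Outlet (n = n₀ + ν ξ):
  C₂H₆: 547 − 1(502.1) = 44.85
  O₂: 3301 − 3.5(502.1) = 1543
  N₂: 12420 (inert)
  CO₂: 0 + 2(502.1) = 1004
  H₂O: 0 + 3(502.1) = 1506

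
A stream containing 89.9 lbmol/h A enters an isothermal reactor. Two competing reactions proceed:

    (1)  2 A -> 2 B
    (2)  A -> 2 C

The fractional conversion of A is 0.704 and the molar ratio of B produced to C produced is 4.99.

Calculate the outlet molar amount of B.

Conversion of A: A consumed = 0.704 × 89.9 = 63.29 lbmol/h = 2ξ₁ + 1ξ₂.
Selectivity: 2ξ₁ / (2ξ₂) = 4.99 → ξ₁ = 4.99 ξ₂.
Substitute: (2·4.99 + 1) ξ₂ = 63.29 → ξ₂ = 5.764 lbmol/h, ξ₁ = 28.76 lbmol/h.
Outlet amounts (n = n₀ + Σ ν·ξ):
  A: 89.9 − 2(28.76) − 1(5.764) = 26.61
  B: 0 + 2(28.76) = 57.53
  C: 0 + 2(5.764) = 11.53

57.5 lbmol/h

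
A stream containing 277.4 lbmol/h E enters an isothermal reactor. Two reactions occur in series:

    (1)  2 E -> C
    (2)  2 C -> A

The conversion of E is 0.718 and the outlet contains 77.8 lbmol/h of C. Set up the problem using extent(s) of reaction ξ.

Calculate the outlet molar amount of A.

Conversion of E: E consumed = 2ξ₁ = 0.718 × 277.4 → ξ₁ = 99.59 lbmol/h.
C balance: n_C = 0 + 1ξ₁ − 2ξ₂ = 77.8 → ξ₂ = (1·99.59 − 77.8)/2 = 10.89 lbmol/h.
Outlet amounts (n = n₀ + Σ ν·ξ):
  E: 277.4 − 2(99.59) = 78.23
  C: 0 + 1(99.59) − 2(10.89) = 77.8
  A: 0 + 1(10.89) = 10.89

10.9 lbmol/h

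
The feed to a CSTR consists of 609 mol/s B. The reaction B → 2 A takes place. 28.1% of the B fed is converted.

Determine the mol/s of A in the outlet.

342 mol/s

B reacted = 0.281 × 609 = 171.1 mol/s; ν_B = −1, so ξ = 171.1/1 = 171.1 mol/s.
Outlet amounts (n = n₀ + ν ξ):
  B: 609 − 1(171.1) = 437.9
  A: 0 + 2(171.1) = 342.3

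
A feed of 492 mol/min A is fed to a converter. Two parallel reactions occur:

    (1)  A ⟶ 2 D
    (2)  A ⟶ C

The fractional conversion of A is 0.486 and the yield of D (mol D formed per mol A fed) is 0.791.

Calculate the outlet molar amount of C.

Yield of D: 2ξ₁ / 492 = 0.791 → ξ₁ = 194.6 mol/min.
Conversion of A: 1ξ₁ + 1ξ₂ = 0.486 × 492 = 239.1 → ξ₂ = 44.53 mol/min.
Outlet amounts (n = n₀ + Σ ν·ξ):
  A: 492 − 1(194.6) − 1(44.53) = 252.9
  D: 0 + 2(194.6) = 389.2
  C: 0 + 1(44.53) = 44.53

44.5 mol/min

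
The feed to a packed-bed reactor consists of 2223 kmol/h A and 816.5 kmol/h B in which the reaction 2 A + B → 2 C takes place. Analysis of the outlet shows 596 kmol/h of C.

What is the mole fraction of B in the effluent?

For C: n = n₀ + 2ξ → 596 = 0 + 2ξ, giving ξ = 298 kmol/h.
Outlet amounts (n = n₀ + ν ξ):
  A: 2223 − 2(298) = 1627
  B: 816.5 − 1(298) = 518.5
  C: 0 + 2(298) = 596
Total out = 2742 kmol/h; y_B = 518.5 / 2742 = 0.1891.

0.189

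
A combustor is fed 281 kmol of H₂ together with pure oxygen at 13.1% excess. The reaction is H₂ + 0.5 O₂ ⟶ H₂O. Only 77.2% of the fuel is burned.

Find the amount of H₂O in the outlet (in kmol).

Stoichiometric O₂ = 0.5 × 281 = 140.5 kmol; O₂ fed = 140.5 × 1.131 = 158.9 kmol.
Fuel reacted = 0.772 × 281 → ξ = 216.9 kmol.
Outlet (n = n₀ + ν ξ):
  H₂: 281 − 1(216.9) = 64.07
  O₂: 158.9 − 0.5(216.9) = 50.44
  H₂O: 0 + 1(216.9) = 216.9

217 kmol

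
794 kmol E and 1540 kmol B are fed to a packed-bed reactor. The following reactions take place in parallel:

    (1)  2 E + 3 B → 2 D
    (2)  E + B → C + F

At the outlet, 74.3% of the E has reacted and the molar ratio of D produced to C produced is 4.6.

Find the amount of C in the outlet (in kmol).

105 kmol

Conversion of E: E consumed = 0.743 × 794 = 589.9 kmol = 2ξ₁ + 1ξ₂.
Selectivity: 2ξ₁ / (1ξ₂) = 4.6 → ξ₁ = 2.3 ξ₂.
Substitute: (2·2.3 + 1) ξ₂ = 589.9 → ξ₂ = 105.3 kmol, ξ₁ = 242.3 kmol.
Outlet amounts (n = n₀ + Σ ν·ξ):
  E: 794 − 2(242.3) − 1(105.3) = 204.1
  B: 1540 − 3(242.3) − 1(105.3) = 707.8
  D: 0 + 2(242.3) = 484.6
  C: 0 + 1(105.3) = 105.3
  F: 0 + 1(105.3) = 105.3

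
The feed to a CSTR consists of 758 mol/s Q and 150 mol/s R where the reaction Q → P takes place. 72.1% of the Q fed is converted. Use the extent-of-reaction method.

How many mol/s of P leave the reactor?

547 mol/s

Q reacted = 0.721 × 758 = 546.5 mol/s; ν_Q = −1, so ξ = 546.5/1 = 546.5 mol/s.
Outlet amounts (n = n₀ + ν ξ):
  Q: 758 − 1(546.5) = 211.5
  P: 0 + 1(546.5) = 546.5
  R: 150 (inert)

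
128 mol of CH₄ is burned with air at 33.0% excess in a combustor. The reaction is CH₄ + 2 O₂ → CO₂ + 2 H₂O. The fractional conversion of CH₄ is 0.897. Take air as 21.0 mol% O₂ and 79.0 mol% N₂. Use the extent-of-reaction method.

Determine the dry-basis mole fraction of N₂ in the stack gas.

0.843

Stoichiometric O₂ = 2 × 128 = 256 mol; O₂ fed = 256 × 1.330 = 340.5 mol.
N₂ fed = 340.5 × 79/21 = 1281 mol.
Fuel reacted = 0.897 × 128 → ξ = 114.8 mol.
Outlet (n = n₀ + ν ξ):
  CH₄: 128 − 1(114.8) = 13.18
  O₂: 340.5 − 2(114.8) = 110.8
  N₂: 1281 (inert)
  CO₂: 0 + 1(114.8) = 114.8
  H₂O: 0 + 2(114.8) = 229.6
Dry total = 1520 mol; y_N₂ (dry) = 1281 / 1520 = 0.8428.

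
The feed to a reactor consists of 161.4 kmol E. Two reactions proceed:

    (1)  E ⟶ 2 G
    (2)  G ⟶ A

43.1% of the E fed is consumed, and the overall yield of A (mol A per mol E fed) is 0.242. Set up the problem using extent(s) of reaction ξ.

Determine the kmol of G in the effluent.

Conversion of E: E consumed = 1ξ₁ = 0.431 × 161.4 → ξ₁ = 69.56 kmol.
Yield of A: 1ξ₂ / 161.4 = 0.242 → ξ₂ = 39.06 kmol.
Outlet amounts (n = n₀ + Σ ν·ξ):
  E: 161.4 − 1(69.56) = 91.84
  G: 0 + 2(69.56) − 1(39.06) = 100.1
  A: 0 + 1(39.06) = 39.06

100 kmol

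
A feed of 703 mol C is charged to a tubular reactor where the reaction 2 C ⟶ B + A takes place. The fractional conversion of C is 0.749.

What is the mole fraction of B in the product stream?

0.374

C reacted = 0.749 × 703 = 526.5 mol; ν_C = −2, so ξ = 526.5/2 = 263.3 mol.
Outlet amounts (n = n₀ + ν ξ):
  C: 703 − 2(263.3) = 176.5
  B: 0 + 1(263.3) = 263.3
  A: 0 + 1(263.3) = 263.3
Total out = 703 mol; y_B = 263.3 / 703 = 0.3745.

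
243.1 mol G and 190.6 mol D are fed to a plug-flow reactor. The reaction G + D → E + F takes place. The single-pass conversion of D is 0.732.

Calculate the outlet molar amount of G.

D reacted = 0.732 × 190.6 = 139.5 mol; ν_D = −1, so ξ = 139.5/1 = 139.5 mol.
Outlet amounts (n = n₀ + ν ξ):
  G: 243.1 − 1(139.5) = 103.6
  D: 190.6 − 1(139.5) = 51.08
  E: 0 + 1(139.5) = 139.5
  F: 0 + 1(139.5) = 139.5

104 mol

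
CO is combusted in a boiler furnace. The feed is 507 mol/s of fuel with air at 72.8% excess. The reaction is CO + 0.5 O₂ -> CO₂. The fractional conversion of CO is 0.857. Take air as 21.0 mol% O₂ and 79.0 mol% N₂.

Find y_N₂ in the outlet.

0.694

Stoichiometric O₂ = 0.5 × 507 = 253.5 mol/s; O₂ fed = 253.5 × 1.728 = 438 mol/s.
N₂ fed = 438 × 79/21 = 1648 mol/s.
Fuel reacted = 0.857 × 507 → ξ = 434.5 mol/s.
Outlet (n = n₀ + ν ξ):
  CO: 507 − 1(434.5) = 72.5
  O₂: 438 − 0.5(434.5) = 220.8
  N₂: 1648 (inert)
  CO₂: 0 + 1(434.5) = 434.5
Total out = 2376 mol/s; y_N₂ = 1648 / 2376 = 0.6936.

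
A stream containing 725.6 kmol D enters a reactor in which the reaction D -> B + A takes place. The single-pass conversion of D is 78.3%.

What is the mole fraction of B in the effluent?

0.439

D reacted = 0.783 × 725.6 = 568.1 kmol; ν_D = −1, so ξ = 568.1/1 = 568.1 kmol.
Outlet amounts (n = n₀ + ν ξ):
  D: 725.6 − 1(568.1) = 157.5
  B: 0 + 1(568.1) = 568.1
  A: 0 + 1(568.1) = 568.1
Total out = 1294 kmol; y_B = 568.1 / 1294 = 0.4391.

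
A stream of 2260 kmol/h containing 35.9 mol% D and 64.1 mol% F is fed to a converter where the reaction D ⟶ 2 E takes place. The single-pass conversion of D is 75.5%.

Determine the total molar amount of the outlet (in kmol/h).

2870 kmol/h

D reacted = 0.755 × 811.3 = 612.6 kmol/h; ν_D = −1, so ξ = 612.6/1 = 612.6 kmol/h.
Outlet amounts (n = n₀ + ν ξ):
  D: 811.3 − 1(612.6) = 198.8
  E: 0 + 2(612.6) = 1225
  F: 1449 (inert)
Total out = 198.8 + 1225 + 1449 = 2873 kmol/h.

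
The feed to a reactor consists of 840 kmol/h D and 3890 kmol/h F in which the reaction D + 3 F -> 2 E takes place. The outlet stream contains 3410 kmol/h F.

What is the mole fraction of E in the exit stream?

0.0726

For F: n = n₀ − 3ξ → 3410 = 3890 − 3ξ, giving ξ = 160 kmol/h.
Outlet amounts (n = n₀ + ν ξ):
  D: 840 − 1(160) = 680
  F: 3890 − 3(160) = 3410
  E: 0 + 2(160) = 320
Total out = 4410 kmol/h; y_E = 320 / 4410 = 0.07256.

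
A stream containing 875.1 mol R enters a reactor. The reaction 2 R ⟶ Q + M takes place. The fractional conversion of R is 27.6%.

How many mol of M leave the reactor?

121 mol

R reacted = 0.276 × 875.1 = 241.5 mol; ν_R = −2, so ξ = 241.5/2 = 120.8 mol.
Outlet amounts (n = n₀ + ν ξ):
  R: 875.1 − 2(120.8) = 633.6
  Q: 0 + 1(120.8) = 120.8
  M: 0 + 1(120.8) = 120.8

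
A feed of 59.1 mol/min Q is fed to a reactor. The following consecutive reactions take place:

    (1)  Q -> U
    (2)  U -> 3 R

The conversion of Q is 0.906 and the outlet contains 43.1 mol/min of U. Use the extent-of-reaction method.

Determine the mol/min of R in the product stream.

Conversion of Q: Q consumed = 1ξ₁ = 0.906 × 59.1 → ξ₁ = 53.54 mol/min.
U balance: n_U = 0 + 1ξ₁ − 1ξ₂ = 43.1 → ξ₂ = (1·53.54 − 43.1)/1 = 10.44 mol/min.
Outlet amounts (n = n₀ + Σ ν·ξ):
  Q: 59.1 − 1(53.54) = 5.555
  U: 0 + 1(53.54) − 1(10.44) = 43.1
  R: 0 + 3(10.44) = 31.33

31.3 mol/min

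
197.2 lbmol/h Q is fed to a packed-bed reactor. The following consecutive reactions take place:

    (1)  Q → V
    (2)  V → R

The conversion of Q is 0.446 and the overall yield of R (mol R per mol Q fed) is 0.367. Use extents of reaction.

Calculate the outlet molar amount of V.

Conversion of Q: Q consumed = 1ξ₁ = 0.446 × 197.2 → ξ₁ = 87.95 lbmol/h.
Yield of R: 1ξ₂ / 197.2 = 0.367 → ξ₂ = 72.37 lbmol/h.
Outlet amounts (n = n₀ + Σ ν·ξ):
  Q: 197.2 − 1(87.95) = 109.2
  V: 0 + 1(87.95) − 1(72.37) = 15.58
  R: 0 + 1(72.37) = 72.37

15.6 lbmol/h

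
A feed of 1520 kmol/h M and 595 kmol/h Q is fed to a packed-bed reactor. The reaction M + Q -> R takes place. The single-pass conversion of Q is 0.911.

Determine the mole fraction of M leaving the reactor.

Q reacted = 0.911 × 595 = 542 kmol/h; ν_Q = −1, so ξ = 542/1 = 542 kmol/h.
Outlet amounts (n = n₀ + ν ξ):
  M: 1520 − 1(542) = 978
  Q: 595 − 1(542) = 52.95
  R: 0 + 1(542) = 542
Total out = 1573 kmol/h; y_M = 978 / 1573 = 0.6217.

0.622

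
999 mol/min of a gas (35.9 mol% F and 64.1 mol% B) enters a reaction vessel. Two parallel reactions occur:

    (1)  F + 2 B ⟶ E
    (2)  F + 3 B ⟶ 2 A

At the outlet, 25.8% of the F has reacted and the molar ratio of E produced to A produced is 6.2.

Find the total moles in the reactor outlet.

814 mol/min

Conversion of F: F consumed = 0.258 × 358.6 = 92.53 mol/min = 1ξ₁ + 1ξ₂.
Selectivity: 1ξ₁ / (2ξ₂) = 6.2 → ξ₁ = 12.4 ξ₂.
Substitute: (1·12.4 + 1) ξ₂ = 92.53 → ξ₂ = 6.905 mol/min, ξ₁ = 85.62 mol/min.
Outlet amounts (n = n₀ + Σ ν·ξ):
  F: 358.6 − 1(85.62) − 1(6.905) = 266.1
  B: 640.4 − 2(85.62) − 3(6.905) = 448.4
  E: 0 + 1(85.62) = 85.62
  A: 0 + 2(6.905) = 13.81
Total out = 266.1 + 448.4 + 85.62 + 13.81 = 813.9 mol/min.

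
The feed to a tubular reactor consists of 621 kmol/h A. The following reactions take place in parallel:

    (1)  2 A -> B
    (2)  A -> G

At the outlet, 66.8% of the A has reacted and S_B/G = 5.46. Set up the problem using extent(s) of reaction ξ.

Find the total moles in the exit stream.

431 kmol/h

Conversion of A: A consumed = 0.668 × 621 = 414.8 kmol/h = 2ξ₁ + 1ξ₂.
Selectivity: 1ξ₁ / (1ξ₂) = 5.46 → ξ₁ = 5.46 ξ₂.
Substitute: (2·5.46 + 1) ξ₂ = 414.8 → ξ₂ = 34.8 kmol/h, ξ₁ = 190 kmol/h.
Outlet amounts (n = n₀ + Σ ν·ξ):
  A: 621 − 2(190) − 1(34.8) = 206.2
  B: 0 + 1(190) = 190
  G: 0 + 1(34.8) = 34.8
Total out = 206.2 + 190 + 34.8 = 431 kmol/h.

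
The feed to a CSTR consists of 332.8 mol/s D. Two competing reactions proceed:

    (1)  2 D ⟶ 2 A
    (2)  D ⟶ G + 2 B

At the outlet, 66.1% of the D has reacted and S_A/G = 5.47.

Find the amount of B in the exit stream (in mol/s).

Conversion of D: D consumed = 0.661 × 332.8 = 220 mol/s = 2ξ₁ + 1ξ₂.
Selectivity: 2ξ₁ / (1ξ₂) = 5.47 → ξ₁ = 2.735 ξ₂.
Substitute: (2·2.735 + 1) ξ₂ = 220 → ξ₂ = 34 mol/s, ξ₁ = 92.99 mol/s.
Outlet amounts (n = n₀ + Σ ν·ξ):
  D: 332.8 − 2(92.99) − 1(34) = 112.8
  A: 0 + 2(92.99) = 186
  G: 0 + 1(34) = 34
  B: 0 + 2(34) = 68

68 mol/s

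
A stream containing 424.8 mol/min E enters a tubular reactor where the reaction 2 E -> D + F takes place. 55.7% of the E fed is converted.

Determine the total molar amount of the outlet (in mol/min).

E reacted = 0.557 × 424.8 = 236.6 mol/min; ν_E = −2, so ξ = 236.6/2 = 118.3 mol/min.
Outlet amounts (n = n₀ + ν ξ):
  E: 424.8 − 2(118.3) = 188.2
  D: 0 + 1(118.3) = 118.3
  F: 0 + 1(118.3) = 118.3
Total out = 188.2 + 118.3 + 118.3 = 424.8 mol/min.

425 mol/min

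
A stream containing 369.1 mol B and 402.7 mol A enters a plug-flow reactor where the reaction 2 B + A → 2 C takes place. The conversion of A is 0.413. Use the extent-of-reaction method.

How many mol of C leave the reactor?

A reacted = 0.413 × 402.7 = 166.3 mol; ν_A = −1, so ξ = 166.3/1 = 166.3 mol.
Outlet amounts (n = n₀ + ν ξ):
  B: 369.1 − 2(166.3) = 36.47
  A: 402.7 − 1(166.3) = 236.4
  C: 0 + 2(166.3) = 332.6

333 mol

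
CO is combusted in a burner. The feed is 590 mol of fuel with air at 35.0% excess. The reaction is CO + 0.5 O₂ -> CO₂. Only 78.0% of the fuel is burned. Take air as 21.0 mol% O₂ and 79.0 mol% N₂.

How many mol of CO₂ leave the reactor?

460 mol

Stoichiometric O₂ = 0.5 × 590 = 295 mol; O₂ fed = 295 × 1.350 = 398.2 mol.
N₂ fed = 398.2 × 79/21 = 1498 mol.
Fuel reacted = 0.78 × 590 → ξ = 460.2 mol.
Outlet (n = n₀ + ν ξ):
  CO: 590 − 1(460.2) = 129.8
  O₂: 398.2 − 0.5(460.2) = 168.2
  N₂: 1498 (inert)
  CO₂: 0 + 1(460.2) = 460.2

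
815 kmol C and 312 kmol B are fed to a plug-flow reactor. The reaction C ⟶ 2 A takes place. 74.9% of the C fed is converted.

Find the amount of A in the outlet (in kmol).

C reacted = 0.749 × 815 = 610.4 kmol; ν_C = −1, so ξ = 610.4/1 = 610.4 kmol.
Outlet amounts (n = n₀ + ν ξ):
  C: 815 − 1(610.4) = 204.6
  A: 0 + 2(610.4) = 1221
  B: 312 (inert)

1220 kmol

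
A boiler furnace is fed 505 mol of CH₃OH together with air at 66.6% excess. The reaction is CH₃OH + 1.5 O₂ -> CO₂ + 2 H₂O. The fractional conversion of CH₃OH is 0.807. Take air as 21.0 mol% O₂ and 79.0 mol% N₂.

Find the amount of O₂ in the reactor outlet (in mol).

Stoichiometric O₂ = 1.5 × 505 = 757.5 mol; O₂ fed = 757.5 × 1.666 = 1262 mol.
N₂ fed = 1262 × 79/21 = 4748 mol.
Fuel reacted = 0.807 × 505 → ξ = 407.5 mol.
Outlet (n = n₀ + ν ξ):
  CH₃OH: 505 − 1(407.5) = 97.46
  O₂: 1262 − 1.5(407.5) = 650.7
  N₂: 4748 (inert)
  CO₂: 0 + 1(407.5) = 407.5
  H₂O: 0 + 2(407.5) = 815.1

651 mol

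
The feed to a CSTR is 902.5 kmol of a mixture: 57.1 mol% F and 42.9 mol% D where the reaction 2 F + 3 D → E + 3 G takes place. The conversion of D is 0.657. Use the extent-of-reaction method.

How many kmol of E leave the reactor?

D reacted = 0.657 × 387.2 = 254.4 kmol; ν_D = −3, so ξ = 254.4/3 = 84.79 kmol.
Outlet amounts (n = n₀ + ν ξ):
  F: 515.3 − 2(84.79) = 345.7
  D: 387.2 − 3(84.79) = 132.8
  E: 0 + 1(84.79) = 84.79
  G: 0 + 3(84.79) = 254.4

84.8 kmol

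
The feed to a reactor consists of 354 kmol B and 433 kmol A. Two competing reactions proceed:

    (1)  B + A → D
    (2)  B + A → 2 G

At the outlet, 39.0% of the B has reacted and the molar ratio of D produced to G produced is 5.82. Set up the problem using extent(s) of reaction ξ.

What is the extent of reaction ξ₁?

Conversion of B: B consumed = 0.39 × 354 = 138.1 kmol = 1ξ₁ + 1ξ₂.
Selectivity: 1ξ₁ / (2ξ₂) = 5.82 → ξ₁ = 11.64 ξ₂.
Substitute: (1·11.64 + 1) ξ₂ = 138.1 → ξ₂ = 10.92 kmol, ξ₁ = 127.1 kmol.
Outlet amounts (n = n₀ + Σ ν·ξ):
  B: 354 − 1(127.1) − 1(10.92) = 215.9
  A: 433 − 1(127.1) − 1(10.92) = 294.9
  D: 0 + 1(127.1) = 127.1
  G: 0 + 2(10.92) = 21.84

ξ₁ = 127 kmol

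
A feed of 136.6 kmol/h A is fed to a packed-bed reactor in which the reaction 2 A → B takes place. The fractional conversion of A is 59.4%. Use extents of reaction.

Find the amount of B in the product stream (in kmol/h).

A reacted = 0.594 × 136.6 = 81.14 kmol/h; ν_A = −2, so ξ = 81.14/2 = 40.57 kmol/h.
Outlet amounts (n = n₀ + ν ξ):
  A: 136.6 − 2(40.57) = 55.46
  B: 0 + 1(40.57) = 40.57

40.6 kmol/h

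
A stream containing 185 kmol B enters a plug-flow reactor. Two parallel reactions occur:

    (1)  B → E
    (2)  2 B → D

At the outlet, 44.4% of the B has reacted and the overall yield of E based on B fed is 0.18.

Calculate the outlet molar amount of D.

24.4 kmol

Yield of E: 1ξ₁ / 185 = 0.18 → ξ₁ = 33.3 kmol.
Conversion of B: 1ξ₁ + 2ξ₂ = 0.444 × 185 = 82.14 → ξ₂ = 24.42 kmol.
Outlet amounts (n = n₀ + Σ ν·ξ):
  B: 185 − 1(33.3) − 2(24.42) = 102.9
  E: 0 + 1(33.3) = 33.3
  D: 0 + 1(24.42) = 24.42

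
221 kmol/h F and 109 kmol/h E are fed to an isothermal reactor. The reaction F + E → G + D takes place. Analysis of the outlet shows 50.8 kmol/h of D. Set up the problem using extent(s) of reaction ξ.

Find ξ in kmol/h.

ξ = 50.8 kmol/h

For D: n = n₀ + 1ξ → 50.8 = 0 + 1ξ, giving ξ = 50.8 kmol/h.
Outlet amounts (n = n₀ + ν ξ):
  F: 221 − 1(50.8) = 170.2
  E: 109 − 1(50.8) = 58.2
  G: 0 + 1(50.8) = 50.8
  D: 0 + 1(50.8) = 50.8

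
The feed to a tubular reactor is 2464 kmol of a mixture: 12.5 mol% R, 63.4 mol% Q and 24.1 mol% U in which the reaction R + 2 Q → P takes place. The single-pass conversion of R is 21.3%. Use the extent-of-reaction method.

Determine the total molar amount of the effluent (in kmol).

R reacted = 0.213 × 308 = 65.6 kmol; ν_R = −1, so ξ = 65.6/1 = 65.6 kmol.
Outlet amounts (n = n₀ + ν ξ):
  R: 308 − 1(65.6) = 242.4
  Q: 1562 − 2(65.6) = 1431
  P: 0 + 1(65.6) = 65.6
  U: 593.8 (inert)
Total out = 242.4 + 1431 + 65.6 + 593.8 = 2333 kmol.

2330 kmol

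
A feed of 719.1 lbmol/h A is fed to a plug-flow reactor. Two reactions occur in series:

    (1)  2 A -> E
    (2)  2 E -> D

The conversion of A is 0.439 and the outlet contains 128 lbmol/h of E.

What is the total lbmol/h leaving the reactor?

Conversion of A: A consumed = 2ξ₁ = 0.439 × 719.1 → ξ₁ = 157.8 lbmol/h.
E balance: n_E = 0 + 1ξ₁ − 2ξ₂ = 128 → ξ₂ = (1·157.8 − 128)/2 = 14.92 lbmol/h.
Outlet amounts (n = n₀ + Σ ν·ξ):
  A: 719.1 − 2(157.8) = 403.4
  E: 0 + 1(157.8) − 2(14.92) = 128
  D: 0 + 1(14.92) = 14.92
Total out = 403.4 + 128 + 14.92 = 546.3 lbmol/h.

546 lbmol/h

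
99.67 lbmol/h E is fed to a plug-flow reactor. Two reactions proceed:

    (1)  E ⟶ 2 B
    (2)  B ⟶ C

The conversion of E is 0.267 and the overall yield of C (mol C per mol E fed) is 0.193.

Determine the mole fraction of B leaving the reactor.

0.269

Conversion of E: E consumed = 1ξ₁ = 0.267 × 99.67 → ξ₁ = 26.61 lbmol/h.
Yield of C: 1ξ₂ / 99.67 = 0.193 → ξ₂ = 19.24 lbmol/h.
Outlet amounts (n = n₀ + Σ ν·ξ):
  E: 99.67 − 1(26.61) = 73.06
  B: 0 + 2(26.61) − 1(19.24) = 33.99
  C: 0 + 1(19.24) = 19.24
Total out = 126.3 lbmol/h; y_B = 33.99 / 126.3 = 0.2691.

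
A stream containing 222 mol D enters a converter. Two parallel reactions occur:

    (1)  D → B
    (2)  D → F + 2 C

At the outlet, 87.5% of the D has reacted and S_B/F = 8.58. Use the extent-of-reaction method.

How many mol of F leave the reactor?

Conversion of D: D consumed = 0.875 × 222 = 194.2 mol = 1ξ₁ + 1ξ₂.
Selectivity: 1ξ₁ / (1ξ₂) = 8.58 → ξ₁ = 8.58 ξ₂.
Substitute: (1·8.58 + 1) ξ₂ = 194.2 → ξ₂ = 20.28 mol, ξ₁ = 174 mol.
Outlet amounts (n = n₀ + Σ ν·ξ):
  D: 222 − 1(174) − 1(20.28) = 27.75
  B: 0 + 1(174) = 174
  F: 0 + 1(20.28) = 20.28
  C: 0 + 2(20.28) = 40.55

20.3 mol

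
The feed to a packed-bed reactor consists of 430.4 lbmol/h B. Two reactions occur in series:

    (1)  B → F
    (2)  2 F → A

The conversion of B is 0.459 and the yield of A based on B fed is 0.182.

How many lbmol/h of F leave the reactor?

Conversion of B: B consumed = 1ξ₁ = 0.459 × 430.4 → ξ₁ = 197.6 lbmol/h.
Yield of A: 1ξ₂ / 430.4 = 0.182 → ξ₂ = 78.33 lbmol/h.
Outlet amounts (n = n₀ + Σ ν·ξ):
  B: 430.4 − 1(197.6) = 232.8
  F: 0 + 1(197.6) − 2(78.33) = 40.89
  A: 0 + 1(78.33) = 78.33

40.9 lbmol/h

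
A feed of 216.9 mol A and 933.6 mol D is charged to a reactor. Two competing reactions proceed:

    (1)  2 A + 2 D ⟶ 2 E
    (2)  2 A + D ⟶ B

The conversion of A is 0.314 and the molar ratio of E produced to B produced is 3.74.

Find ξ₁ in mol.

Conversion of A: A consumed = 0.314 × 216.9 = 68.11 mol = 2ξ₁ + 2ξ₂.
Selectivity: 2ξ₁ / (1ξ₂) = 3.74 → ξ₁ = 1.87 ξ₂.
Substitute: (2·1.87 + 2) ξ₂ = 68.11 → ξ₂ = 11.87 mol, ξ₁ = 22.19 mol.
Outlet amounts (n = n₀ + Σ ν·ξ):
  A: 216.9 − 2(22.19) − 2(11.87) = 148.8
  D: 933.6 − 2(22.19) − 1(11.87) = 877.4
  E: 0 + 2(22.19) = 44.38
  B: 0 + 1(11.87) = 11.87

ξ₁ = 22.2 mol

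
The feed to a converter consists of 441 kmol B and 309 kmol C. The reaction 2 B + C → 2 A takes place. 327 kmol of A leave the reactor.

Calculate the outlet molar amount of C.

For A: n = n₀ + 2ξ → 327 = 0 + 2ξ, giving ξ = 163.5 kmol.
Outlet amounts (n = n₀ + ν ξ):
  B: 441 − 2(163.5) = 114
  C: 309 − 1(163.5) = 145.5
  A: 0 + 2(163.5) = 327

146 kmol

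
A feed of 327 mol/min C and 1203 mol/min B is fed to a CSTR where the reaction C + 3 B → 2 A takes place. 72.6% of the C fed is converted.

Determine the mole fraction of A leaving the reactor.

C reacted = 0.726 × 327 = 237.4 mol/min; ν_C = −1, so ξ = 237.4/1 = 237.4 mol/min.
Outlet amounts (n = n₀ + ν ξ):
  C: 327 − 1(237.4) = 89.6
  B: 1203 − 3(237.4) = 490.8
  A: 0 + 2(237.4) = 474.8
Total out = 1055 mol/min; y_A = 474.8 / 1055 = 0.45.

0.45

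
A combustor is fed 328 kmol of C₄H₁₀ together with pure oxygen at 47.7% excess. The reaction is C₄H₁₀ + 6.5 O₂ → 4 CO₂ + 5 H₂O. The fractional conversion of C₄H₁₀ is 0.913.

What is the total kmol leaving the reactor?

3930 kmol

Stoichiometric O₂ = 6.5 × 328 = 2132 kmol; O₂ fed = 2132 × 1.477 = 3149 kmol.
Fuel reacted = 0.913 × 328 → ξ = 299.5 kmol.
Outlet (n = n₀ + ν ξ):
  C₄H₁₀: 328 − 1(299.5) = 28.54
  O₂: 3149 − 6.5(299.5) = 1202
  CO₂: 0 + 4(299.5) = 1198
  H₂O: 0 + 5(299.5) = 1497
Total out = 28.54 + 1202 + 1198 + 1497 = 3926 kmol.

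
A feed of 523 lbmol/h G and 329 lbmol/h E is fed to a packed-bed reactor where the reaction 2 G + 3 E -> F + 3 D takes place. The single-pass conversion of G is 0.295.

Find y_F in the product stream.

G reacted = 0.295 × 523 = 154.3 lbmol/h; ν_G = −2, so ξ = 154.3/2 = 77.14 lbmol/h.
Outlet amounts (n = n₀ + ν ξ):
  G: 523 − 2(77.14) = 368.7
  E: 329 − 3(77.14) = 97.57
  F: 0 + 1(77.14) = 77.14
  D: 0 + 3(77.14) = 231.4
Total out = 774.9 lbmol/h; y_F = 77.14 / 774.9 = 0.09956.

0.0996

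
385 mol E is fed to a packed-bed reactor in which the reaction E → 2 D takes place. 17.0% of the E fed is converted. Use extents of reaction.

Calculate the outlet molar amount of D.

131 mol

E reacted = 0.17 × 385 = 65.45 mol; ν_E = −1, so ξ = 65.45/1 = 65.45 mol.
Outlet amounts (n = n₀ + ν ξ):
  E: 385 − 1(65.45) = 319.6
  D: 0 + 2(65.45) = 130.9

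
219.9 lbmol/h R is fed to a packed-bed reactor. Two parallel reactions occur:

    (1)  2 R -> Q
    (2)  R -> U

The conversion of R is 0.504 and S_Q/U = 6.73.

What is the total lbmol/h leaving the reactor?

Conversion of R: R consumed = 0.504 × 219.9 = 110.8 lbmol/h = 2ξ₁ + 1ξ₂.
Selectivity: 1ξ₁ / (1ξ₂) = 6.73 → ξ₁ = 6.73 ξ₂.
Substitute: (2·6.73 + 1) ξ₂ = 110.8 → ξ₂ = 7.665 lbmol/h, ξ₁ = 51.58 lbmol/h.
Outlet amounts (n = n₀ + Σ ν·ξ):
  R: 219.9 − 2(51.58) − 1(7.665) = 109.1
  Q: 0 + 1(51.58) = 51.58
  U: 0 + 1(7.665) = 7.665
Total out = 109.1 + 51.58 + 7.665 = 168.3 lbmol/h.

168 lbmol/h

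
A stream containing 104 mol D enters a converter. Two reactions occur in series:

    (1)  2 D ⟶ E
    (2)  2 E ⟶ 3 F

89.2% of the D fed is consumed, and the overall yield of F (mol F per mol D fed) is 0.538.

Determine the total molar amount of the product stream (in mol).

Conversion of D: D consumed = 2ξ₁ = 0.892 × 104 → ξ₁ = 46.38 mol.
Yield of F: 3ξ₂ / 104 = 0.538 → ξ₂ = 18.65 mol.
Outlet amounts (n = n₀ + Σ ν·ξ):
  D: 104 − 2(46.38) = 11.23
  E: 0 + 1(46.38) − 2(18.65) = 9.083
  F: 0 + 3(18.65) = 55.95
Total out = 11.23 + 9.083 + 55.95 = 76.27 mol.

76.3 mol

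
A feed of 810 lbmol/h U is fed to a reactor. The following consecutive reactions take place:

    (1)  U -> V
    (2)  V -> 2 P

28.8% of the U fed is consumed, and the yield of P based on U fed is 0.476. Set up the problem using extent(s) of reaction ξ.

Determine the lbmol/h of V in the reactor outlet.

Conversion of U: U consumed = 1ξ₁ = 0.288 × 810 → ξ₁ = 233.3 lbmol/h.
Yield of P: 2ξ₂ / 810 = 0.476 → ξ₂ = 192.8 lbmol/h.
Outlet amounts (n = n₀ + Σ ν·ξ):
  U: 810 − 1(233.3) = 576.7
  V: 0 + 1(233.3) − 1(192.8) = 40.5
  P: 0 + 2(192.8) = 385.6

40.5 lbmol/h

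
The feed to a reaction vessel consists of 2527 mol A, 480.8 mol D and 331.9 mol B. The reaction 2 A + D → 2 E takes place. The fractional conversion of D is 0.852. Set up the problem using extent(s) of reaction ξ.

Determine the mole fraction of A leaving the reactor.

0.583

D reacted = 0.852 × 480.8 = 409.6 mol; ν_D = −1, so ξ = 409.6/1 = 409.6 mol.
Outlet amounts (n = n₀ + ν ξ):
  A: 2527 − 2(409.6) = 1708
  D: 480.8 − 1(409.6) = 71.16
  E: 0 + 2(409.6) = 819.3
  B: 331.9 (inert)
Total out = 2930 mol; y_A = 1708 / 2930 = 0.5828.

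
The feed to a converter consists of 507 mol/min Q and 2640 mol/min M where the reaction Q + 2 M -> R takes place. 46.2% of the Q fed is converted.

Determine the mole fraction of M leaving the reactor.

0.811

Q reacted = 0.462 × 507 = 234.2 mol/min; ν_Q = −1, so ξ = 234.2/1 = 234.2 mol/min.
Outlet amounts (n = n₀ + ν ξ):
  Q: 507 − 1(234.2) = 272.8
  M: 2640 − 2(234.2) = 2172
  R: 0 + 1(234.2) = 234.2
Total out = 2679 mol/min; y_M = 2172 / 2679 = 0.8107.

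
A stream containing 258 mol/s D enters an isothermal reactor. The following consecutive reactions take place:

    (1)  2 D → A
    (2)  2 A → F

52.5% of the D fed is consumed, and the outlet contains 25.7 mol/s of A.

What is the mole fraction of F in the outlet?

0.124

Conversion of D: D consumed = 2ξ₁ = 0.525 × 258 → ξ₁ = 67.73 mol/s.
A balance: n_A = 0 + 1ξ₁ − 2ξ₂ = 25.7 → ξ₂ = (1·67.73 − 25.7)/2 = 21.01 mol/s.
Outlet amounts (n = n₀ + Σ ν·ξ):
  D: 258 − 2(67.73) = 122.5
  A: 0 + 1(67.73) − 2(21.01) = 25.7
  F: 0 + 1(21.01) = 21.01
Total out = 169.3 mol/s; y_F = 21.01 / 169.3 = 0.1241.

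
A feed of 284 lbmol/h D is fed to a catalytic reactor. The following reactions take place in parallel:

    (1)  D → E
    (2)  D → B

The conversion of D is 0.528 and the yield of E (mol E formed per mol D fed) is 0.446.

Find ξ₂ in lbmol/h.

ξ₂ = 23.3 lbmol/h

Yield of E: 1ξ₁ / 284 = 0.446 → ξ₁ = 126.7 lbmol/h.
Conversion of D: 1ξ₁ + 1ξ₂ = 0.528 × 284 = 150 → ξ₂ = 23.29 lbmol/h.
Outlet amounts (n = n₀ + Σ ν·ξ):
  D: 284 − 1(126.7) − 1(23.29) = 134
  E: 0 + 1(126.7) = 126.7
  B: 0 + 1(23.29) = 23.29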